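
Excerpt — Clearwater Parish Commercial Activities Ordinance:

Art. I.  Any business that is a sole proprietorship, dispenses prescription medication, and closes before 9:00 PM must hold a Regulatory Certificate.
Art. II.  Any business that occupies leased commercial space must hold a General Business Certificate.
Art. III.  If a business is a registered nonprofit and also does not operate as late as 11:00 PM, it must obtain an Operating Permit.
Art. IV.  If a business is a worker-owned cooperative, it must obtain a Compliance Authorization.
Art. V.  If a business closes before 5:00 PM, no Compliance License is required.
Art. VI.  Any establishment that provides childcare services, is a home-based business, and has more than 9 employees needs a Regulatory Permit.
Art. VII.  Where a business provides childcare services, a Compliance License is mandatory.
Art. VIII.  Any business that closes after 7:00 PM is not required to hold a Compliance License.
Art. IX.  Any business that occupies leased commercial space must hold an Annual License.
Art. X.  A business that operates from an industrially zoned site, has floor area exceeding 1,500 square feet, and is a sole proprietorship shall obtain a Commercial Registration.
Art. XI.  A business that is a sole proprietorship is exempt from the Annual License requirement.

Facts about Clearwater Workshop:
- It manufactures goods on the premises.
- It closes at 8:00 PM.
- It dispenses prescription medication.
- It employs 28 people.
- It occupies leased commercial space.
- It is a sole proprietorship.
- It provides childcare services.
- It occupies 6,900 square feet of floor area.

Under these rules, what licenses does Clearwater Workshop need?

Art. I. is a sole proprietorship; dispenses prescription medication; closes 8:00 PM, at/before 9:00 PM → Regulatory Certificate required.
Art. II. occupies leased commercial space → General Business Certificate required.
Art. III. is a sole proprietorship (not: is a registered nonprofit); closes 8:00 PM, at/before 11:00 PM → Operating Permit not required.
Art. IV. is a sole proprietorship (not: is a worker-owned cooperative) → Compliance Authorization not required.
Art. V. closes 8:00 PM, after 5:00 PM → Compliance License exemption does not apply.
Art. VI. provides childcare services; occupies leased commercial space (not: is a home-based business); employees 28 > 9 → Regulatory Permit not required.
Art. VII. provides childcare services → Compliance License required.
Art. VIII. closes 8:00 PM, after 7:00 PM → exempt from Compliance License.
Art. IX. occupies leased commercial space → Annual License required.
Art. X. occupies leased commercial space (not: operates from an industrially zoned site); floor area 6,900 square feet > 1,500 square feet; is a sole proprietorship → Commercial Registration not required.
Art. XI. is a sole proprietorship → exempt from Annual License.

General Business Certificate, Regulatory Certificate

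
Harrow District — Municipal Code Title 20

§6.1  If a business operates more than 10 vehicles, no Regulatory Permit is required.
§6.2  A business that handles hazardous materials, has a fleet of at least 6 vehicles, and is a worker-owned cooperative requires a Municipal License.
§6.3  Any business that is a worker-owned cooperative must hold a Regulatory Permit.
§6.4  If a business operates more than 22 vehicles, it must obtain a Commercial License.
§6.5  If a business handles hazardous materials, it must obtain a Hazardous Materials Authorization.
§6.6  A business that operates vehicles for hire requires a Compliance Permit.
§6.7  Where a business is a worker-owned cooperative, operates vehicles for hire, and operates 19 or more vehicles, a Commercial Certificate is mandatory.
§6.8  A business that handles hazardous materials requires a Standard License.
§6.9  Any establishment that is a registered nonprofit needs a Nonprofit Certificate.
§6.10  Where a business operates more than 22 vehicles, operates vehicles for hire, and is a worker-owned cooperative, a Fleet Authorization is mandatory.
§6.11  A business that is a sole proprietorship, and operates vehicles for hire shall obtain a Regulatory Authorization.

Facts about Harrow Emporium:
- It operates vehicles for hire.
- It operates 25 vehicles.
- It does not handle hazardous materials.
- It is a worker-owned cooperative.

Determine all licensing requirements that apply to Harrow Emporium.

Commercial Certificate, Commercial License, Compliance Permit, Fleet Authorization

§6.1 vehicles 25 > 10 → exempt from Regulatory Permit.
§6.2 does not handle hazardous materials; vehicles 25 ≥ 6; is a worker-owned cooperative → Municipal License not required.
§6.3 is a worker-owned cooperative → Regulatory Permit required.
§6.4 vehicles 25 > 22 → Commercial License required.
§6.5 does not handle hazardous materials → Hazardous Materials Authorization not required.
§6.6 operates vehicles for hire → Compliance Permit required.
§6.7 is a worker-owned cooperative; operates vehicles for hire; vehicles 25 ≥ 19 → Commercial Certificate required.
§6.8 does not handle hazardous materials → Standard License not required.
§6.9 is a worker-owned cooperative (not: is a registered nonprofit) → Nonprofit Certificate not required.
§6.10 vehicles 25 > 22; operates vehicles for hire; is a worker-owned cooperative → Fleet Authorization required.
§6.11 is a worker-owned cooperative (not: is a sole proprietorship); operates vehicles for hire → Regulatory Authorization not required.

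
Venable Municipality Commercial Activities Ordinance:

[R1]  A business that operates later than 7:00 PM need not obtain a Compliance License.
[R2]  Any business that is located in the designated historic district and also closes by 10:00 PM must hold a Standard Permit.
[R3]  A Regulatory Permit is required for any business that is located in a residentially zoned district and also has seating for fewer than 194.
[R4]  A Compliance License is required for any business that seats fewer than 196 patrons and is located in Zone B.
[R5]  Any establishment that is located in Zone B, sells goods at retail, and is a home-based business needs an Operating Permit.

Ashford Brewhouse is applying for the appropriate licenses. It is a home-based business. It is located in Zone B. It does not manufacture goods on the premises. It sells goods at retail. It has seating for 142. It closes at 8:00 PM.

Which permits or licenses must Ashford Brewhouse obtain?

[R1] closes 8:00 PM, after 7:00 PM → exempt from Compliance License.
[R2] is located in Zone B (not: is located in the designated historic district); closes 8:00 PM, at/before 10:00 PM → Standard Permit not required.
[R3] is located in Zone B (not: is located in a residentially zoned district); seating 142 < 194 → Regulatory Permit not required.
[R4] seating 142 < 196; is located in Zone B → Compliance License required.
[R5] is located in Zone B; sells goods at retail; is a home-based business → Operating Permit required.

Operating Permit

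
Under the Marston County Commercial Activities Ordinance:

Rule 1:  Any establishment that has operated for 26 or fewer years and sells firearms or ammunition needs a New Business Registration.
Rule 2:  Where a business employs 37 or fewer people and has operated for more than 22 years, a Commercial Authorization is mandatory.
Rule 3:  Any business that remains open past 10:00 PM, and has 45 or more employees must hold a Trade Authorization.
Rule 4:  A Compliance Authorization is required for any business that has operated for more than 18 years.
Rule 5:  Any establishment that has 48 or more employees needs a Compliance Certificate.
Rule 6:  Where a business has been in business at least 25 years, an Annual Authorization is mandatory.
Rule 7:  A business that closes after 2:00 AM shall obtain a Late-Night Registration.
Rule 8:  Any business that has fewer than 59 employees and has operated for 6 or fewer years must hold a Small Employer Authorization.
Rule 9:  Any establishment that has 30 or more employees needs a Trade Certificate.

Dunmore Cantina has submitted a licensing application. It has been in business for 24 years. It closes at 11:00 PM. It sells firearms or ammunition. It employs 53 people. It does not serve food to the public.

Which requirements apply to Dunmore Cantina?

Compliance Authorization, Compliance Certificate, New Business Registration, Trade Authorization, Trade Certificate

Rule 1: years in business 24 ≤ 26; sells firearms or ammunition → New Business Registration required.
Rule 2: employees 53 > 37; years in business 24 > 22 → Commercial Authorization not required.
Rule 3: closes 11:00 PM, after 10:00 PM; employees 53 ≥ 45 → Trade Authorization required.
Rule 4: years in business 24 > 18 → Compliance Authorization required.
Rule 5: employees 53 ≥ 48 → Compliance Certificate required.
Rule 6: years in business 24 < 25 → Annual Authorization not required.
Rule 7: closes 11:00 PM, at/before 2:00 AM → Late-Night Registration not required.
Rule 8: employees 53 < 59; years in business 24 > 6 → Small Employer Authorization not required.
Rule 9: employees 53 ≥ 30 → Trade Certificate required.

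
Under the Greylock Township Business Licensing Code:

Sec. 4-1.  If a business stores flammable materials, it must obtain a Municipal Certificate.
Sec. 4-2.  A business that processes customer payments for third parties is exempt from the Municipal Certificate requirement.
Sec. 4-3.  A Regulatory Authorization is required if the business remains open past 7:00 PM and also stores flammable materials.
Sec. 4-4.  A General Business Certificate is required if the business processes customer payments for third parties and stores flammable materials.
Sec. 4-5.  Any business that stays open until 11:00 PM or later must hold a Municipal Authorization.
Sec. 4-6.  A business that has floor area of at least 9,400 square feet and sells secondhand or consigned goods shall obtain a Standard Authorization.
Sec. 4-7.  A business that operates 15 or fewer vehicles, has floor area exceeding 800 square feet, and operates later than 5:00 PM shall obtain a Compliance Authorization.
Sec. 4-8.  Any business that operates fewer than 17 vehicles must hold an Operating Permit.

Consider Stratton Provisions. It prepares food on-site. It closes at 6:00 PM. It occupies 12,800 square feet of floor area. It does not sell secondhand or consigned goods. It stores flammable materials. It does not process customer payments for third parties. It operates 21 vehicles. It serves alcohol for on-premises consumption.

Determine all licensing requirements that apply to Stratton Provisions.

Municipal Certificate

Sec. 4-1. stores flammable materials → Municipal Certificate required.
Sec. 4-2. does not process customer payments for third parties → Municipal Certificate exemption does not apply.
Sec. 4-3. closes 6:00 PM, at/before 7:00 PM; stores flammable materials → Regulatory Authorization not required.
Sec. 4-4. does not process customer payments for third parties; stores flammable materials → General Business Certificate not required.
Sec. 4-5. closes 6:00 PM, at/before 11:00 PM → Municipal Authorization not required.
Sec. 4-6. floor area 12,800 square feet ≥ 9,400 square feet; does not sell secondhand or consigned goods → Standard Authorization not required.
Sec. 4-7. vehicles 21 > 15; floor area 12,800 square feet > 800 square feet; closes 6:00 PM, after 5:00 PM → Compliance Authorization not required.
Sec. 4-8. vehicles 21 ≥ 17 → Operating Permit not required.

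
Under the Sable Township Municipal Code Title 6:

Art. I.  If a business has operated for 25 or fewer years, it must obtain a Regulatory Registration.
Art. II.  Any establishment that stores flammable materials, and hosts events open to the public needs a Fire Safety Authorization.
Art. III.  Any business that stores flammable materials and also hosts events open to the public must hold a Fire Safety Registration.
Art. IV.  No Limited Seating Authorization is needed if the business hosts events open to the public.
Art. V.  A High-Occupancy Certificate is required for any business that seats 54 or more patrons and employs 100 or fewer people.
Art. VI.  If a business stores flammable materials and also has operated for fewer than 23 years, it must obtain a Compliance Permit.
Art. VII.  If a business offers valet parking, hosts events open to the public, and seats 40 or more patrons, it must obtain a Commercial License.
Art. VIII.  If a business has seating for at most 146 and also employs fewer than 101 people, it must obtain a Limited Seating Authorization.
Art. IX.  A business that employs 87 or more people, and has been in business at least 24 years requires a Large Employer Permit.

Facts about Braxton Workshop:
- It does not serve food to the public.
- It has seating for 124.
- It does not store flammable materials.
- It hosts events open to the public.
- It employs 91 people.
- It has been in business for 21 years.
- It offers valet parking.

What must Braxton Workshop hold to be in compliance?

Commercial License, High-Occupancy Certificate, Regulatory Registration

Art. I. years in business 21 ≤ 25 → Regulatory Registration required.
Art. II. does not store flammable materials; hosts events open to the public → Fire Safety Authorization not required.
Art. III. does not store flammable materials; hosts events open to the public → Fire Safety Registration not required.
Art. IV. hosts events open to the public → exempt from Limited Seating Authorization.
Art. V. seating 124 ≥ 54; employees 91 ≤ 100 → High-Occupancy Certificate required.
Art. VI. does not store flammable materials; years in business 21 < 23 → Compliance Permit not required.
Art. VII. offers valet parking; hosts events open to the public; seating 124 ≥ 40 → Commercial License required.
Art. VIII. seating 124 ≤ 146; employees 91 < 101 → Limited Seating Authorization required.
Art. IX. employees 91 ≥ 87; years in business 21 < 24 → Large Employer Permit not required.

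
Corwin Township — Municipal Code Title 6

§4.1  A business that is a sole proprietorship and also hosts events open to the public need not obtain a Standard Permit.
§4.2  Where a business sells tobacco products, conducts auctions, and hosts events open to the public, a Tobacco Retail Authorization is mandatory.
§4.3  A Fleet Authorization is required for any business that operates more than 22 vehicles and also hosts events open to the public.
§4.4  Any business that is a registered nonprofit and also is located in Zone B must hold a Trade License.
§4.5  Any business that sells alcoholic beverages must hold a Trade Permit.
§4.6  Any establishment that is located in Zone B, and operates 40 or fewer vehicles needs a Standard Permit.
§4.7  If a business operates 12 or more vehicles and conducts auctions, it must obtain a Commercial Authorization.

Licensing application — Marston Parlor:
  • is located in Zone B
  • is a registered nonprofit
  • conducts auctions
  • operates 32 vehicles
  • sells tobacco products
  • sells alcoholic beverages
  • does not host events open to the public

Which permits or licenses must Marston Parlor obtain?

§4.1 is a registered nonprofit (not: is a sole proprietorship); does not host events open to the public → Standard Permit exemption does not apply.
§4.2 sells tobacco products; conducts auctions; does not host events open to the public → Tobacco Retail Authorization not required.
§4.3 vehicles 32 > 22; does not host events open to the public → Fleet Authorization not required.
§4.4 is a registered nonprofit; is located in Zone B → Trade License required.
§4.5 sells alcoholic beverages → Trade Permit required.
§4.6 is located in Zone B; vehicles 32 ≤ 40 → Standard Permit required.
§4.7 vehicles 32 ≥ 12; conducts auctions → Commercial Authorization required.

Commercial Authorization, Standard Permit, Trade License, Trade Permit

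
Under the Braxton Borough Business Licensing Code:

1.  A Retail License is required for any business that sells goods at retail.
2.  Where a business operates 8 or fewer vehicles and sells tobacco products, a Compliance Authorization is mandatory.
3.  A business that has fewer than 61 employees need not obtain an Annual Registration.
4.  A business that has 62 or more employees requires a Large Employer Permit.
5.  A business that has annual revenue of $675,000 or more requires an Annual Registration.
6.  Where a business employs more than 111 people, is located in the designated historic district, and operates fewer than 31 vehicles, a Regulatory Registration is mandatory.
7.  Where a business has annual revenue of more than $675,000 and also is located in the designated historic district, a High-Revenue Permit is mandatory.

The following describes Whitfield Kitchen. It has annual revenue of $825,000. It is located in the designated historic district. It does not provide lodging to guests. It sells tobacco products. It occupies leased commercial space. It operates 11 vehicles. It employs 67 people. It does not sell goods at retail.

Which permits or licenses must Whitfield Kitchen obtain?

1. does not sell goods at retail → Retail License not required.
2. vehicles 11 > 8; sells tobacco products → Compliance Authorization not required.
3. employees 67 ≥ 61 → Annual Registration exemption does not apply.
4. employees 67 ≥ 62 → Large Employer Permit required.
5. revenue $825,000 ≥ $675,000 → Annual Registration required.
6. employees 67 ≤ 111; is located in the designated historic district; vehicles 11 < 31 → Regulatory Registration not required.
7. revenue $825,000 > $675,000; is located in the designated historic district → High-Revenue Permit required.

Annual Registration, High-Revenue Permit, Large Employer Permit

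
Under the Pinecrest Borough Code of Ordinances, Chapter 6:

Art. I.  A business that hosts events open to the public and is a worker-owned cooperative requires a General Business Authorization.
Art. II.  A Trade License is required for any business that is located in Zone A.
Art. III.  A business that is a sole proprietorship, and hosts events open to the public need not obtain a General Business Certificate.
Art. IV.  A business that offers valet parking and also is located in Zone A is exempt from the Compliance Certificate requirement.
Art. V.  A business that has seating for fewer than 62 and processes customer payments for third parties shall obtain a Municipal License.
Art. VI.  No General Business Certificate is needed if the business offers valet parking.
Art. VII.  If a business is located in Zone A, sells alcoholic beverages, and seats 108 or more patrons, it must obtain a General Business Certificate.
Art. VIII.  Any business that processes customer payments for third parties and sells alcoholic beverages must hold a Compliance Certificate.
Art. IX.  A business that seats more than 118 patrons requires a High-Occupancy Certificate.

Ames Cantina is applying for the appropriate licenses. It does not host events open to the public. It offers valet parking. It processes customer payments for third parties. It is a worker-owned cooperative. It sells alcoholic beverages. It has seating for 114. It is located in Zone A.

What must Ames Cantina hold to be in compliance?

Art. I. does not host events open to the public; is a worker-owned cooperative → General Business Authorization not required.
Art. II. is located in Zone A → Trade License required.
Art. III. is a worker-owned cooperative (not: is a sole proprietorship); does not host events open to the public → General Business Certificate exemption does not apply.
Art. IV. offers valet parking; is located in Zone A → exempt from Compliance Certificate.
Art. V. seating 114 ≥ 62; processes customer payments for third parties → Municipal License not required.
Art. VI. offers valet parking → exempt from General Business Certificate.
Art. VII. is located in Zone A; sells alcoholic beverages; seating 114 ≥ 108 → General Business Certificate required.
Art. VIII. processes customer payments for third parties; sells alcoholic beverages → Compliance Certificate required.
Art. IX. seating 114 ≤ 118 → High-Occupancy Certificate not required.

Trade License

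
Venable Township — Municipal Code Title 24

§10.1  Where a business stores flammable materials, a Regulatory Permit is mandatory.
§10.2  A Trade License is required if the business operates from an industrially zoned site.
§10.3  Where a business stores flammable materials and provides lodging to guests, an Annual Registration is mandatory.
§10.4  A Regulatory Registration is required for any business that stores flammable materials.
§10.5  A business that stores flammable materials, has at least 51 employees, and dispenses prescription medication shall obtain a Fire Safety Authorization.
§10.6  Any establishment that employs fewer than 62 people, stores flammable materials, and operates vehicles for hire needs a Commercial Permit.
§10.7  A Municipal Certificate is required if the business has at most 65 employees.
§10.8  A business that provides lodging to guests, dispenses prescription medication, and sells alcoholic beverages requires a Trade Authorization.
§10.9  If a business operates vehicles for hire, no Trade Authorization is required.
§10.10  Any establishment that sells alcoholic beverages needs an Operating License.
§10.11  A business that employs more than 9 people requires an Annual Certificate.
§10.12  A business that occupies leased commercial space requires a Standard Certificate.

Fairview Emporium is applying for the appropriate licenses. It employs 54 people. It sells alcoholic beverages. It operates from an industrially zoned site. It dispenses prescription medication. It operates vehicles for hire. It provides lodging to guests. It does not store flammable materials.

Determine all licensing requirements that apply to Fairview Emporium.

Annual Certificate, Municipal Certificate, Operating License, Trade License

§10.1 does not store flammable materials → Regulatory Permit not required.
§10.2 operates from an industrially zoned site → Trade License required.
§10.3 does not store flammable materials; provides lodging to guests → Annual Registration not required.
§10.4 does not store flammable materials → Regulatory Registration not required.
§10.5 does not store flammable materials; employees 54 ≥ 51; dispenses prescription medication → Fire Safety Authorization not required.
§10.6 employees 54 < 62; does not store flammable materials; operates vehicles for hire → Commercial Permit not required.
§10.7 employees 54 ≤ 65 → Municipal Certificate required.
§10.8 provides lodging to guests; dispenses prescription medication; sells alcoholic beverages → Trade Authorization required.
§10.9 operates vehicles for hire → exempt from Trade Authorization.
§10.10 sells alcoholic beverages → Operating License required.
§10.11 employees 54 > 9 → Annual Certificate required.
§10.12 operates from an industrially zoned site (not: occupies leased commercial space) → Standard Certificate not required.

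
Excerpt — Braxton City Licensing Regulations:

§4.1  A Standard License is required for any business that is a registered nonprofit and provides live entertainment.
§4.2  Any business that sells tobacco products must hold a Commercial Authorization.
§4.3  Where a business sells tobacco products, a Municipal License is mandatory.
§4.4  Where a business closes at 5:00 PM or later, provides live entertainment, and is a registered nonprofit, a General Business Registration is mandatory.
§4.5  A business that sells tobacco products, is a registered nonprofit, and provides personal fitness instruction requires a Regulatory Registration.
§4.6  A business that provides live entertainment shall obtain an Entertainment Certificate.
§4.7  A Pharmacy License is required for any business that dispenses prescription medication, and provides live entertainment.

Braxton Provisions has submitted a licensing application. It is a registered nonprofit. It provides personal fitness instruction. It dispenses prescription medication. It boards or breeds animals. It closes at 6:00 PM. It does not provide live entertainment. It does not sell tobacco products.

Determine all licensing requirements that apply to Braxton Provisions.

§4.1 is a registered nonprofit; does not provide live entertainment → Standard License not required.
§4.2 does not sell tobacco products → Commercial Authorization not required.
§4.3 does not sell tobacco products → Municipal License not required.
§4.4 closes 6:00 PM, after 5:00 PM; does not provide live entertainment; is a registered nonprofit → General Business Registration not required.
§4.5 does not sell tobacco products; is a registered nonprofit; provides personal fitness instruction → Regulatory Registration not required.
§4.6 does not provide live entertainment → Entertainment Certificate not required.
§4.7 dispenses prescription medication; does not provide live entertainment → Pharmacy License not required.

None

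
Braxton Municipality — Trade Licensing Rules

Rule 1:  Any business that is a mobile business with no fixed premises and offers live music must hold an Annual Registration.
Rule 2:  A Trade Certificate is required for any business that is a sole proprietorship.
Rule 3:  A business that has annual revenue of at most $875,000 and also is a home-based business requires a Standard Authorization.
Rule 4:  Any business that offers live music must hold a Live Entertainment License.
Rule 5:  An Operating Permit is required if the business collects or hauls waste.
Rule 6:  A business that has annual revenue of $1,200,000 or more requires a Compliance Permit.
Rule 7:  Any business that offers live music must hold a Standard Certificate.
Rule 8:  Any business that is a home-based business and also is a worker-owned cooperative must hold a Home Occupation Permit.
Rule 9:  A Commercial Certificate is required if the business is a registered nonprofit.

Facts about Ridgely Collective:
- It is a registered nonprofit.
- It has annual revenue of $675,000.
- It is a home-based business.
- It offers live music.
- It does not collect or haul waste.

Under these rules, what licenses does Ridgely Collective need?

Rule 1: is a home-based business (not: is a mobile business with no fixed premises); offers live music → Annual Registration not required.
Rule 2: is a registered nonprofit (not: is a sole proprietorship) → Trade Certificate not required.
Rule 3: revenue $675,000 ≤ $875,000; is a home-based business → Standard Authorization required.
Rule 4: offers live music → Live Entertainment License required.
Rule 5: does not collect or haul waste → Operating Permit not required.
Rule 6: revenue $675,000 < $1,200,000 → Compliance Permit not required.
Rule 7: offers live music → Standard Certificate required.
Rule 8: is a home-based business; is a registered nonprofit (not: is a worker-owned cooperative) → Home Occupation Permit not required.
Rule 9: is a registered nonprofit → Commercial Certificate required.

Commercial Certificate, Live Entertainment License, Standard Authorization, Standard Certificate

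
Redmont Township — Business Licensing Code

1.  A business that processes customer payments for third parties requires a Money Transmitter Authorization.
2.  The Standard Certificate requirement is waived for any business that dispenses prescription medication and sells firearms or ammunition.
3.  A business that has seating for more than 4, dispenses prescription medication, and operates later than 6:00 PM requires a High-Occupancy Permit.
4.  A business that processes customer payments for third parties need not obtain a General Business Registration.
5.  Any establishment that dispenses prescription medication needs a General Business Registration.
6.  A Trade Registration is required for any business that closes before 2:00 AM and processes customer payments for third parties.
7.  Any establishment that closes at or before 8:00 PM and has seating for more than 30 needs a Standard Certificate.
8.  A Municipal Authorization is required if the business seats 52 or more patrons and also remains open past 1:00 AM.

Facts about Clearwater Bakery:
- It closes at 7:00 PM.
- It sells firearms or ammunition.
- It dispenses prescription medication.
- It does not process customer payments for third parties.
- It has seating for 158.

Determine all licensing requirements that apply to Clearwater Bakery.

1. does not process customer payments for third parties → Money Transmitter Authorization not required.
2. dispenses prescription medication; sells firearms or ammunition → exempt from Standard Certificate.
3. seating 158 > 4; dispenses prescription medication; closes 7:00 PM, after 6:00 PM → High-Occupancy Permit required.
4. does not process customer payments for third parties → General Business Registration exemption does not apply.
5. dispenses prescription medication → General Business Registration required.
6. closes 7:00 PM, at/before 2:00 AM; does not process customer payments for third parties → Trade Registration not required.
7. closes 7:00 PM, at/before 8:00 PM; seating 158 > 30 → Standard Certificate required.
8. seating 158 ≥ 52; closes 7:00 PM, at/before 1:00 AM → Municipal Authorization not required.

General Business Registration, High-Occupancy Permit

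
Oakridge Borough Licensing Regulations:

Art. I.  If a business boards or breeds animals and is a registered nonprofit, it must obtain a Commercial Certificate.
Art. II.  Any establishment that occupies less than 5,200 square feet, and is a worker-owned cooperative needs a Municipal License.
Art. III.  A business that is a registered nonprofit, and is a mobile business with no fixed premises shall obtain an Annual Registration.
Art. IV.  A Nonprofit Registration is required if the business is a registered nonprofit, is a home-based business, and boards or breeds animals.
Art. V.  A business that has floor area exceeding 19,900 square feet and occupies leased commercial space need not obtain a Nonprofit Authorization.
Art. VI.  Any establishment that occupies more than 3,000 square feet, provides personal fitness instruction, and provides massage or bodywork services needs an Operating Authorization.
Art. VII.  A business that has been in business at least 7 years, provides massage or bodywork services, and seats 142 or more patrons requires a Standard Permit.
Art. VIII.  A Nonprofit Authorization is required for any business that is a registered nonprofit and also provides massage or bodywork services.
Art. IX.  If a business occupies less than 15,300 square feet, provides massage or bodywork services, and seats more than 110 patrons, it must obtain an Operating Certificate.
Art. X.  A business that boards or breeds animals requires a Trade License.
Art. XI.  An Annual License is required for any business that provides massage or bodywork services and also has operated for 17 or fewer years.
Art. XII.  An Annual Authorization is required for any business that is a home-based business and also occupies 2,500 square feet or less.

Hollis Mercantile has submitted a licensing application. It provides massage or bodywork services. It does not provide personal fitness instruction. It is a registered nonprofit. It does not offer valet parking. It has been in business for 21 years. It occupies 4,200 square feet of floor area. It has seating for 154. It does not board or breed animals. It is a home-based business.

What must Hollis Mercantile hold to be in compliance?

Art. I. does not board or breed animals; is a registered nonprofit → Commercial Certificate not required.
Art. II. floor area 4,200 square feet < 5,200 square feet; is a registered nonprofit (not: is a worker-owned cooperative) → Municipal License not required.
Art. III. is a registered nonprofit; is a home-based business (not: is a mobile business with no fixed premises) → Annual Registration not required.
Art. IV. is a registered nonprofit; is a home-based business; does not board or breed animals → Nonprofit Registration not required.
Art. V. floor area 4,200 square feet ≤ 19,900 square feet; is a home-based business (not: occupies leased commercial space) → Nonprofit Authorization exemption does not apply.
Art. VI. floor area 4,200 square feet > 3,000 square feet; does not provide personal fitness instruction; provides massage or bodywork services → Operating Authorization not required.
Art. VII. years in business 21 ≥ 7; provides massage or bodywork services; seating 154 ≥ 142 → Standard Permit required.
Art. VIII. is a registered nonprofit; provides massage or bodywork services → Nonprofit Authorization required.
Art. IX. floor area 4,200 square feet < 15,300 square feet; provides massage or bodywork services; seating 154 > 110 → Operating Certificate required.
Art. X. does not board or breed animals → Trade License not required.
Art. XI. provides massage or bodywork services; years in business 21 > 17 → Annual License not required.
Art. XII. is a home-based business; floor area 4,200 square feet > 2,500 square feet → Annual Authorization not required.

Nonprofit Authorization, Operating Certificate, Standard Permit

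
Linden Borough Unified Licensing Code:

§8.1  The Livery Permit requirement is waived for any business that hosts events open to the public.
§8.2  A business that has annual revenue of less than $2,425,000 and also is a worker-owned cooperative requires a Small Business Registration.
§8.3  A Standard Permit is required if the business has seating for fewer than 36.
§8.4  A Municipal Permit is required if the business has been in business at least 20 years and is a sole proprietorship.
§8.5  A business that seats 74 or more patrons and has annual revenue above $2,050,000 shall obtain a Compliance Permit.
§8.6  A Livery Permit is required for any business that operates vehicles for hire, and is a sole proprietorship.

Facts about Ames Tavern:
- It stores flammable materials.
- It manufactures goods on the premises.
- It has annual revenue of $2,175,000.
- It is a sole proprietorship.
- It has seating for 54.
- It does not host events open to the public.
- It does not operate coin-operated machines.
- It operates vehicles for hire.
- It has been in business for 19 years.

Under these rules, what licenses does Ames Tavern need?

§8.1 does not host events open to the public → Livery Permit exemption does not apply.
§8.2 revenue $2,175,000 < $2,425,000; is a sole proprietorship (not: is a worker-owned cooperative) → Small Business Registration not required.
§8.3 seating 54 ≥ 36 → Standard Permit not required.
§8.4 years in business 19 < 20; is a sole proprietorship → Municipal Permit not required.
§8.5 seating 54 < 74; revenue $2,175,000 > $2,050,000 → Compliance Permit not required.
§8.6 operates vehicles for hire; is a sole proprietorship → Livery Permit required.

Livery Permit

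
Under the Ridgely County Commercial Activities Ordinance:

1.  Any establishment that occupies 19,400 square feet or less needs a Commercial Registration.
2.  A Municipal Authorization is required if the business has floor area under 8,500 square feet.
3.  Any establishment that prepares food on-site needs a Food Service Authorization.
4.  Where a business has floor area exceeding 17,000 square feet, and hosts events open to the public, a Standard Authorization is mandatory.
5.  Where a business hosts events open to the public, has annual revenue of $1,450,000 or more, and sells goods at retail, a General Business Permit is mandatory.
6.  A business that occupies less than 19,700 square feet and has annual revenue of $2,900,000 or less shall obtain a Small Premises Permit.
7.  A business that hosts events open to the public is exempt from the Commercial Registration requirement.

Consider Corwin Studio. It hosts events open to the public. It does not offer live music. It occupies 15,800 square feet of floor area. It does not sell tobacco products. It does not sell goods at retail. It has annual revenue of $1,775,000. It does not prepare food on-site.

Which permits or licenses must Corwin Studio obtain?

Small Premises Permit

1. floor area 15,800 square feet ≤ 19,400 square feet → Commercial Registration required.
2. floor area 15,800 square feet ≥ 8,500 square feet → Municipal Authorization not required.
3. does not prepare food on-site → Food Service Authorization not required.
4. floor area 15,800 square feet ≤ 17,000 square feet; hosts events open to the public → Standard Authorization not required.
5. hosts events open to the public; revenue $1,775,000 ≥ $1,450,000; does not sell goods at retail → General Business Permit not required.
6. floor area 15,800 square feet < 19,700 square feet; revenue $1,775,000 ≤ $2,900,000 → Small Premises Permit required.
7. hosts events open to the public → exempt from Commercial Registration.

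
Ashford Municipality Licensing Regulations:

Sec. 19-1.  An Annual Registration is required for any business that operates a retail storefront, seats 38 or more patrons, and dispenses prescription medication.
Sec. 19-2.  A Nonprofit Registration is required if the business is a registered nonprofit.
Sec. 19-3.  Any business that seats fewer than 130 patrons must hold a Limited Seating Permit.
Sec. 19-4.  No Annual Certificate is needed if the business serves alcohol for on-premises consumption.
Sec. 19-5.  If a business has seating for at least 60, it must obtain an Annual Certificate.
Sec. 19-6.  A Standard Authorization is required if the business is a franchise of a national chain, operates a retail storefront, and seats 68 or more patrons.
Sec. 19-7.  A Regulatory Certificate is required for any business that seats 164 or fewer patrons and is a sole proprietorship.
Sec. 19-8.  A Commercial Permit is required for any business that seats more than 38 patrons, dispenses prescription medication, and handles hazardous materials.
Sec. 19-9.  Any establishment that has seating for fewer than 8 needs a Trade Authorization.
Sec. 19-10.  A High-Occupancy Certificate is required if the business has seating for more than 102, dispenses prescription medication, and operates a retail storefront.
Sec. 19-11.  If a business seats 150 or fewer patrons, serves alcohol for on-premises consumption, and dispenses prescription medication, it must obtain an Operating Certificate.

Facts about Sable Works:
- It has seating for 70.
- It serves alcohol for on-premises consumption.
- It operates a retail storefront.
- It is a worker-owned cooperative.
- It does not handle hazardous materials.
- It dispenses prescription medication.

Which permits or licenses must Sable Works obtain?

Annual Registration, Limited Seating Permit, Operating Certificate

Sec. 19-1. operates a retail storefront; seating 70 ≥ 38; dispenses prescription medication → Annual Registration required.
Sec. 19-2. is a worker-owned cooperative (not: is a registered nonprofit) → Nonprofit Registration not required.
Sec. 19-3. seating 70 < 130 → Limited Seating Permit required.
Sec. 19-4. serves alcohol for on-premises consumption → exempt from Annual Certificate.
Sec. 19-5. seating 70 ≥ 60 → Annual Certificate required.
Sec. 19-6. is a worker-owned cooperative (not: is a franchise of a national chain); operates a retail storefront; seating 70 ≥ 68 → Standard Authorization not required.
Sec. 19-7. seating 70 ≤ 164; is a worker-owned cooperative (not: is a sole proprietorship) → Regulatory Certificate not required.
Sec. 19-8. seating 70 > 38; dispenses prescription medication; does not handle hazardous materials → Commercial Permit not required.
Sec. 19-9. seating 70 ≥ 8 → Trade Authorization not required.
Sec. 19-10. seating 70 ≤ 102; dispenses prescription medication; operates a retail storefront → High-Occupancy Certificate not required.
Sec. 19-11. seating 70 ≤ 150; serves alcohol for on-premises consumption; dispenses prescription medication → Operating Certificate required.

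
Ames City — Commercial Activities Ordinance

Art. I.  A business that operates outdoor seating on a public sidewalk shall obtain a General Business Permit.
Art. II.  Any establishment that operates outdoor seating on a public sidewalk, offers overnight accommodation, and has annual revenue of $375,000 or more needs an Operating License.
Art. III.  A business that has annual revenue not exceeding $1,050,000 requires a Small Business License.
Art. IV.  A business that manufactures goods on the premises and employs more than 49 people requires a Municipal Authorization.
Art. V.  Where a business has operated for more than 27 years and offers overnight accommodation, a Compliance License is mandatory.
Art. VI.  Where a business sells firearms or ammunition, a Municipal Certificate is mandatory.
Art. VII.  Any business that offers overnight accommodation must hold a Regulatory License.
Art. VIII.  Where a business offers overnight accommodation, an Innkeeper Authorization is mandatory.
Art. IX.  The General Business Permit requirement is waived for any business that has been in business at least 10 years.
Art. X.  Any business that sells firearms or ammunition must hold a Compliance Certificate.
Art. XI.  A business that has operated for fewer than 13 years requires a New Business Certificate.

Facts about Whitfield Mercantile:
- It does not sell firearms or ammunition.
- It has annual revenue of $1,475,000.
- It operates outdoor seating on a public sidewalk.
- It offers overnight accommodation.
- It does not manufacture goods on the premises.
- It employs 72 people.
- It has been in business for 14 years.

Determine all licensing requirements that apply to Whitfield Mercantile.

Art. I. operates outdoor seating on a public sidewalk → General Business Permit required.
Art. II. operates outdoor seating on a public sidewalk; offers overnight accommodation; revenue $1,475,000 ≥ $375,000 → Operating License required.
Art. III. revenue $1,475,000 > $1,050,000 → Small Business License not required.
Art. IV. does not manufacture goods on the premises; employees 72 > 49 → Municipal Authorization not required.
Art. V. years in business 14 ≤ 27; offers overnight accommodation → Compliance License not required.
Art. VI. does not sell firearms or ammunition → Municipal Certificate not required.
Art. VII. offers overnight accommodation → Regulatory License required.
Art. VIII. offers overnight accommodation → Innkeeper Authorization required.
Art. IX. years in business 14 ≥ 10 → exempt from General Business Permit.
Art. X. does not sell firearms or ammunition → Compliance Certificate not required.
Art. XI. years in business 14 ≥ 13 → New Business Certificate not required.

Innkeeper Authorization, Operating License, Regulatory License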